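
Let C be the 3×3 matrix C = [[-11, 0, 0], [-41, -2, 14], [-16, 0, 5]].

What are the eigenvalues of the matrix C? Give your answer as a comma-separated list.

-11, -2, 5

Set up det(tI - C) = 0.
Cofactor expansion gives p(t) = t^3 + 8t^2 - 43t - 110.
Rational-root test: t = -2 gives p(-2) = 0.
Dividing by (t + 2) leaves t^2 + 6t - 55.
The quadratic factors as (t + 11)·(t - 5).
Eigenvalues: -11, -2, 5.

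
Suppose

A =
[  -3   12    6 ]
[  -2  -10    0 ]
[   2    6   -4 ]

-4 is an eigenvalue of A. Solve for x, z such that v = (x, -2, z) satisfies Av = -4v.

6, 3

We need (A + 4I)v = 0.
A + 4I = [[1, 12, 6], [-2, -6, 0], [2, 6, 0]].
Row 1: (1)·x + (12)·-2 + (6)·z = 0
Row 2: (-2)·x + (-6)·-2 + (0)·z = 0
Row 3: (2)·x + (6)·-2 + (0)·z = 0
Solving gives x = 6, z = 3.
Check: A·(6, -2, 3) = (-24, 8, -12) = -4·(6, -2, 3).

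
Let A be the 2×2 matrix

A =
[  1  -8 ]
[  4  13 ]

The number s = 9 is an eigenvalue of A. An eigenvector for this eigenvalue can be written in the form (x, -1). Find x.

1

We need (A - 9I)v = 0.
A - 9I = [[-8, -8], [4, 4]].
Row 1: (-8)·x + (-8)·-1 = 0
Row 2: (4)·x + (4)·-1 = 0
Solving gives x = 1.
Check: A·(1, -1) = (9, -9) = 9·(1, -1).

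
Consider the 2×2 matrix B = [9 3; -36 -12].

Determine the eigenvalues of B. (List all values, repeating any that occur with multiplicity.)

det(B - sI) = (9 - s)(-12 - s) - (3)·(-36) = s^2 + 3s.
This factors as (s + 3)·s = 0.
Eigenvalues: -3, 0.

-3, 0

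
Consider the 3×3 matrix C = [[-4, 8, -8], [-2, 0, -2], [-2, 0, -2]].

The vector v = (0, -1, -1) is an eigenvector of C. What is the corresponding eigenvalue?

-2

Compute Cv: C·(0, -1, -1) = (0, 2, 2).
Since Cv = λv, compare component 2: 2 = λ·-1, so λ = -2.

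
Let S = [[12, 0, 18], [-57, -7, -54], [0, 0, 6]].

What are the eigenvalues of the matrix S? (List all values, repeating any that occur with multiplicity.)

-7, 6, 12

Set up det(tI - S) = 0.
Cofactor expansion gives p(t) = t^3 - 11t^2 - 54t + 504.
Try t = 6: p(6) = 0, so 6 is a root.
Dividing by (t - 6) leaves t^2 - 5t - 84.
The quadratic factors as (t + 7)·(t - 12).
Eigenvalues: -7, 6, 12.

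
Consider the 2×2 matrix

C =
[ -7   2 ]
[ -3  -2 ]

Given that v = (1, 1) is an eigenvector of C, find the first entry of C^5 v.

First find the eigenvalue: Cv = (-5, -5) = -5·(1, 1), so λ = -5.
Then C^5 v = λ^5·v = (-5)^5·(1, 1) = -3125·(1, 1) = (-3125, -3125).

-3125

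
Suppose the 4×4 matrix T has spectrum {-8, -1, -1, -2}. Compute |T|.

det(T) is the product of the eigenvalues: (-8) · (-1) · (-1) · (-2) = 16.

16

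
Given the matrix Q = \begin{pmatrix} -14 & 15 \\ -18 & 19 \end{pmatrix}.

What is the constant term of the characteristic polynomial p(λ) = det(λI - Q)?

p(0) = det(0·I − Q) = det(−Q) = (−1)^2·det(Q).
det(Q) = 4, so p(0) = 4.

4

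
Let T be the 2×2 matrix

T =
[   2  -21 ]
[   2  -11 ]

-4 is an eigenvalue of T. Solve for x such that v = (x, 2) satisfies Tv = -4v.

We need (T + 4I)v = 0.
T + 4I = [[6, -21], [2, -7]].
Row 1: (6)·x + (-21)·2 = 0
Row 2: (2)·x + (-7)·2 = 0
Solving gives x = 7.
Check: T·(7, 2) = (-28, -8) = -4·(7, 2).

7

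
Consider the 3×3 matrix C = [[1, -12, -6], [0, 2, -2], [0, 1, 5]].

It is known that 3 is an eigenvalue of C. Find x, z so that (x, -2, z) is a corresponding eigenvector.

We need (C - 3I)v = 0.
C - 3I = [[-2, -12, -6], [0, -1, -2], [0, 1, 2]].
Row 1: (-2)·x + (-12)·-2 + (-6)·z = 0
Row 2: (0)·x + (-1)·-2 + (-2)·z = 0
Row 3: (0)·x + (1)·-2 + (2)·z = 0
Solving gives x = 9, z = 1.
Check: C·(9, -2, 1) = (27, -6, 3) = 3·(9, -2, 1).

9, 1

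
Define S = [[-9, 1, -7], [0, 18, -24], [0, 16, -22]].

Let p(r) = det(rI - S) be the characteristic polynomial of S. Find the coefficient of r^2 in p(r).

13

The coefficient of r^2 of det(rI - S) is −trace(S).
trace(S) = (-9) + (18) + (-22) = -13, so the coefficient is 13.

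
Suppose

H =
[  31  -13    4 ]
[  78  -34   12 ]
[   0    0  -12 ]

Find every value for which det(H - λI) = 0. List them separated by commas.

-12, -8, 5

The characteristic polynomial is p(λ) = det(λI - H).
Expanding the 3×3 determinant: p(λ) = λ^3 + 15λ^2 - 4λ - 480.
Try λ = 5: p(5) = 0, so 5 is a root.
Factor out (λ - 5): p(λ) = (λ - 5)·(λ^2 + 20λ + 96).
The quadratic factors as (λ + 12)·(λ + 8).
Eigenvalues: -12, -8, 5.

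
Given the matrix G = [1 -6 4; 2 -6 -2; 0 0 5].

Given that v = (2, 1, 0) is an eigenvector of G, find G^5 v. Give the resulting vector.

First find the eigenvalue: Gv = (-4, -2, 0) = -2·(2, 1, 0), so λ = -2.
Then G^5 v = λ^5·v = (-2)^5·(2, 1, 0) = -32·(2, 1, 0) = (-64, -32, 0).

(-64, -32, 0)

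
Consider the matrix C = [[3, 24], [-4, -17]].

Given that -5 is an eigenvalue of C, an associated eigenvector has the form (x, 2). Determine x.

We need (C + 5I)v = 0.
C + 5I = [[8, 24], [-4, -12]].
Row 1: (8)·x + (24)·2 = 0
Row 2: (-4)·x + (-12)·2 = 0
Solving gives x = -6.
Check: C·(-6, 2) = (30, -10) = -5·(-6, 2).

-6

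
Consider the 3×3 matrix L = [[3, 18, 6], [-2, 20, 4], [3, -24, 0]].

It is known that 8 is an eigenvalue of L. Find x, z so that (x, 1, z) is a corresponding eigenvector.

0, -3

We need (L - 8I)v = 0.
L - 8I = [[-5, 18, 6], [-2, 12, 4], [3, -24, -8]].
Row 1: (-5)·x + (18)·1 + (6)·z = 0
Row 2: (-2)·x + (12)·1 + (4)·z = 0
Row 3: (3)·x + (-24)·1 + (-8)·z = 0
Solving gives x = 0, z = -3.
Check: L·(0, 1, -3) = (0, 8, -24) = 8·(0, 1, -3).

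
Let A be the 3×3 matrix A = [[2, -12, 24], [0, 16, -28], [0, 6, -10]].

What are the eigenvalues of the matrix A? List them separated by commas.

Compute the characteristic polynomial p(t) = det(tI - A).
Expanding the 3×3 determinant: p(t) = t^3 - 8t^2 + 20t - 16.
Try t = 2: p(2) = 0, so 2 is a root.
Factor out (t - 2): p(t) = (t - 2)·(t^2 - 6t + 8).
The quadratic factors as (t - 2)·(t - 4).
Eigenvalues: 2, 2, 4.

2, 2, 4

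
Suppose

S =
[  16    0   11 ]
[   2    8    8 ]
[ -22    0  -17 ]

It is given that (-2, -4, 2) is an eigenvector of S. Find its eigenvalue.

Compute Sv: S·(-2, -4, 2) = (-10, -20, 10).
Since Sv = λv, compare component 1: -10 = λ·-2, so λ = 5.

5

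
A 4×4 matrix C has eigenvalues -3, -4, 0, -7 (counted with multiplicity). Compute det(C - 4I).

If C has eigenvalues -3, -4, 0, -7, then C - 4I has eigenvalues -7, -8, -4, -11.
det(C - 4I) = (-7) · (-8) · (-4) · (-11) = 2464.

2464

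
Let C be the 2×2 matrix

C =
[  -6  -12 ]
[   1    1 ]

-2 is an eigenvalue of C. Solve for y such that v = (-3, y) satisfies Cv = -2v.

1

We need (C + 2I)v = 0.
C + 2I = [[-4, -12], [1, 3]].
Row 1: (-4)·-3 + (-12)·y = 0
Row 2: (1)·-3 + (3)·y = 0
Solving gives y = 1.
Check: C·(-3, 1) = (6, -2) = -2·(-3, 1).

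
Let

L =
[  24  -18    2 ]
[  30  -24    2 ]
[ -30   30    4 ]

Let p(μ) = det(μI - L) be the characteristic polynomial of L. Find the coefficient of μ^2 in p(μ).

The coefficient of μ^2 of det(μI - L) is −trace(L).
trace(L) = (24) + (-24) + (4) = 4, so the coefficient is -4.

-4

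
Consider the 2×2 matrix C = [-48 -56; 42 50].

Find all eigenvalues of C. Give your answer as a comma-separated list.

-6, 8

det(C - μI) = (-48 - μ)(50 - μ) - (-56)·(42) = μ^2 - 2μ - 48.
This factors as (μ + 6)·(μ - 8) = 0.
Eigenvalues: -6, 8.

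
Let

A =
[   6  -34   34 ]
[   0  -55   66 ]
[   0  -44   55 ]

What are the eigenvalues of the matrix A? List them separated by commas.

-11, 6, 11

Compute the characteristic polynomial p(r) = det(rI - A).
Cofactor expansion gives p(r) = r^3 - 6r^2 - 121r + 726.
Rational-root test: r = 11 gives p(11) = 0.
Dividing by (r - 11) leaves r^2 + 5r - 66.
The quadratic factors as (r + 11)·(r - 6).
Eigenvalues: -11, 6, 11.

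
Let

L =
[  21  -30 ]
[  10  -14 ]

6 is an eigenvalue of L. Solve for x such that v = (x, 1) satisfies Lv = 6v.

We need (L - 6I)v = 0.
L - 6I = [[15, -30], [10, -20]].
Row 1: (15)·x + (-30)·1 = 0
Row 2: (10)·x + (-20)·1 = 0
Solving gives x = 2.
Check: L·(2, 1) = (12, 6) = 6·(2, 1).

2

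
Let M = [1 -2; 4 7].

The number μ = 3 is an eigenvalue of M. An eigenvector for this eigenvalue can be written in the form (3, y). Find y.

-3

We need (M - 3I)v = 0.
M - 3I = [[-2, -2], [4, 4]].
Row 1: (-2)·3 + (-2)·y = 0
Row 2: (4)·3 + (4)·y = 0
Solving gives y = -3.
Check: M·(3, -3) = (9, -9) = 3·(3, -3).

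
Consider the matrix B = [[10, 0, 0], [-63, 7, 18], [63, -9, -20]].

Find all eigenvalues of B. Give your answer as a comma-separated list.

-11, -2, 10

Set up det(tI - B) = 0.
Expanding the 3×3 determinant: p(t) = t^3 + 3t^2 - 108t - 220.
Rational-root test: t = -2 gives p(-2) = 0.
Dividing by (t + 2) leaves t^2 + t - 110.
The quadratic factors as (t + 11)·(t - 10).
Eigenvalues: -11, -2, 10.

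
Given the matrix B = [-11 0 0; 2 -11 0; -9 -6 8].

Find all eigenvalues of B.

-11, -11, 8

B is lower triangular, so its eigenvalues are the diagonal entries.
Diagonal: -11, -11, 8.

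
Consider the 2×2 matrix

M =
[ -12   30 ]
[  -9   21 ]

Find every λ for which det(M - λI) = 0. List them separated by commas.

det(M - λI) = (-12 - λ)(21 - λ) - (30)·(-9) = λ^2 - 9λ + 18.
This factors as (λ - 3)·(λ - 6) = 0.
Eigenvalues: 3, 6.

3, 6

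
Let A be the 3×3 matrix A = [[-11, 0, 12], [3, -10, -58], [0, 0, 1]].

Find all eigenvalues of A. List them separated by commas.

-11, -10, 1

Set up det(sI - A) = 0.
Expanding the 3×3 determinant: p(s) = s^3 + 20s^2 + 89s - 110.
Since p(-11) = 0, s = -11 is a root.
Factor out (s + 11): p(s) = (s + 11)·(s^2 + 9s - 10).
The quadratic factors as (s + 10)·(s - 1).
Eigenvalues: -11, -10, 1.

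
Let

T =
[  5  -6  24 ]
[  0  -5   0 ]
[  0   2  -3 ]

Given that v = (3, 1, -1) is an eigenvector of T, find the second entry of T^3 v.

-125

First find the eigenvalue: Tv = (-15, -5, 5) = -5·(3, 1, -1), so λ = -5.
Then T^3 v = λ^3·v = (-5)^3·(3, 1, -1) = -125·(3, 1, -1) = (-375, -125, 125).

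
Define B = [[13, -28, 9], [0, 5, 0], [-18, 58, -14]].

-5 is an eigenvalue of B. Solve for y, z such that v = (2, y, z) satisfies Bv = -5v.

0, -4

We need (B + 5I)v = 0.
B + 5I = [[18, -28, 9], [0, 10, 0], [-18, 58, -9]].
Row 1: (18)·2 + (-28)·y + (9)·z = 0
Row 2: (0)·2 + (10)·y + (0)·z = 0
Row 3: (-18)·2 + (58)·y + (-9)·z = 0
Solving gives y = 0, z = -4.
Check: B·(2, 0, -4) = (-10, 0, 20) = -5·(2, 0, -4).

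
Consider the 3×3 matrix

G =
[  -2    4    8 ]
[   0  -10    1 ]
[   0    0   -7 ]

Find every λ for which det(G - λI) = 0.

G is upper triangular, so its eigenvalues are the diagonal entries.
Diagonal: -2, -10, -7.

-10, -7, -2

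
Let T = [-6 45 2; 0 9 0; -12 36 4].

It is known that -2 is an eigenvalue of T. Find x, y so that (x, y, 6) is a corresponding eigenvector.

We need (T + 2I)v = 0.
T + 2I = [[-4, 45, 2], [0, 11, 0], [-12, 36, 6]].
Row 1: (-4)·x + (45)·y + (2)·6 = 0
Row 2: (0)·x + (11)·y + (0)·6 = 0
Row 3: (-12)·x + (36)·y + (6)·6 = 0
Solving gives x = 3, y = 0.
Check: T·(3, 0, 6) = (-6, 0, -12) = -2·(3, 0, 6).

3, 0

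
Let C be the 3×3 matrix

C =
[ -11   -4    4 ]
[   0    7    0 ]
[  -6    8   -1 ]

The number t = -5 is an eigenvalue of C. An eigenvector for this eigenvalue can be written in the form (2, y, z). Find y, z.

0, 3

We need (C + 5I)v = 0.
C + 5I = [[-6, -4, 4], [0, 12, 0], [-6, 8, 4]].
Row 1: (-6)·2 + (-4)·y + (4)·z = 0
Row 2: (0)·2 + (12)·y + (0)·z = 0
Row 3: (-6)·2 + (8)·y + (4)·z = 0
Solving gives y = 0, z = 3.
Check: C·(2, 0, 3) = (-10, 0, -15) = -5·(2, 0, 3).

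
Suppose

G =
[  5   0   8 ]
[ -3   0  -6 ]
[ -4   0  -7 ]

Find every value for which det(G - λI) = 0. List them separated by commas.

Set up det(rI - G) = 0.
Expanding along the first row, p(r) = r^3 + 2r^2 - 3r.
Since p(0) = 0, r = 0 is a root.
Dividing by r leaves r^2 + 2r - 3.
The quadratic factors as (r + 3)·(r - 1).
Eigenvalues: -3, 0, 1.

-3, 0, 1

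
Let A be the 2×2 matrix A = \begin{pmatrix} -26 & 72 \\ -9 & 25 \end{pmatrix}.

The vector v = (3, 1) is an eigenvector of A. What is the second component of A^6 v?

64

First find the eigenvalue: Av = (-6, -2) = -2·(3, 1), so λ = -2.
Then A^6 v = λ^6·v = (-2)^6·(3, 1) = 64·(3, 1) = (192, 64).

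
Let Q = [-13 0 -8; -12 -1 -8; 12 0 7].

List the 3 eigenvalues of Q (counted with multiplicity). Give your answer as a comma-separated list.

Compute the characteristic polynomial p(r) = det(rI - Q).
Expanding the 3×3 determinant: p(r) = r^3 + 7r^2 + 11r + 5.
Rational-root test: r = -1 gives p(-1) = 0.
Factor out (r + 1): p(r) = (r + 1)·(r^2 + 6r + 5).
The quadratic factors as (r + 5)·(r + 1).
Eigenvalues: -5, -1, -1.

-5, -1, -1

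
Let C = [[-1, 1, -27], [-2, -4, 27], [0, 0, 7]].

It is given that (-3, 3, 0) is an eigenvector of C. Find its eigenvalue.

Compute Cv: C·(-3, 3, 0) = (6, -6, 0).
Since Cv = λv, compare component 1: 6 = λ·-3, so λ = -2.

-2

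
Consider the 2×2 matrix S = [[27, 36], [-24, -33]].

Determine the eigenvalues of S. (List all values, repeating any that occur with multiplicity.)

det(S - λI) = (27 - λ)(-33 - λ) - (36)·(-24) = λ^2 + 6λ - 27.
This factors as (λ + 9)·(λ - 3) = 0.
Eigenvalues: -9, 3.

-9, 3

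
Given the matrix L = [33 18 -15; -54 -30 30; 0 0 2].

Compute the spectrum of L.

Compute the characteristic polynomial p(t) = det(tI - L).
Expanding the 3×3 determinant: p(t) = t^3 - 5t^2 - 12t + 36.
Rational-root test: t = -3 gives p(-3) = 0.
Dividing by (t + 3) leaves t^2 - 8t + 12.
The quadratic factors as (t - 2)·(t - 6).
Eigenvalues: -3, 2, 6.

-3, 2, 6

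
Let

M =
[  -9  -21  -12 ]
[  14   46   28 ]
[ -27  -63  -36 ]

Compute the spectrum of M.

-3, 0, 4

The characteristic polynomial is p(lambda) = det(lambda·I - M).
Cofactor expansion gives p(lambda) = lambda^3 - lambda^2 - 12·lambda.
Since p(-3) = 0, lambda = -3 is a root.
Dividing by (lambda + 3) leaves lambda^2 - 4·lambda.
The quadratic factors as lambda·(lambda - 4).
Eigenvalues: -3, 0, 4.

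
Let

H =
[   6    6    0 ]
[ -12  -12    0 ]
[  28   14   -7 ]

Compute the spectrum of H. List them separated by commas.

The characteristic polynomial is p(s) = det(sI - H).
Cofactor expansion gives p(s) = s^3 + 13s^2 + 42s.
Since p(0) = 0, s = 0 is a root.
Factor out s: p(s) = s·(s^2 + 13s + 42).
The quadratic factors as (s + 7)·(s + 6).
Eigenvalues: -7, -6, 0.

-7, -6, 0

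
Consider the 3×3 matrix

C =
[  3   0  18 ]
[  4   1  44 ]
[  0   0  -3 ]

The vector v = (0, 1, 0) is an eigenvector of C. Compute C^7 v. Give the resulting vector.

(0, 1, 0)

First find the eigenvalue: Cv = (0, 1, 0) = 1·(0, 1, 0), so λ = 1.
Then C^7 v = λ^7·v = 1^7·(0, 1, 0) = 1·(0, 1, 0) = (0, 1, 0).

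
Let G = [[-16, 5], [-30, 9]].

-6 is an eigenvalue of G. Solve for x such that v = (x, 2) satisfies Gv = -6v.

We need (G + 6I)v = 0.
G + 6I = [[-10, 5], [-30, 15]].
Row 1: (-10)·x + (5)·2 = 0
Row 2: (-30)·x + (15)·2 = 0
Solving gives x = 1.
Check: G·(1, 2) = (-6, -12) = -6·(1, 2).

1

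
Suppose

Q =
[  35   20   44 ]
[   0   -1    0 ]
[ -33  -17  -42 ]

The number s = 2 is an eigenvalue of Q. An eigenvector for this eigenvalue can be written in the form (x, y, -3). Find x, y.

We need (Q - 2I)v = 0.
Q - 2I = [[33, 20, 44], [0, -3, 0], [-33, -17, -44]].
Row 1: (33)·x + (20)·y + (44)·-3 = 0
Row 2: (0)·x + (-3)·y + (0)·-3 = 0
Row 3: (-33)·x + (-17)·y + (-44)·-3 = 0
Solving gives x = 4, y = 0.
Check: Q·(4, 0, -3) = (8, 0, -6) = 2·(4, 0, -3).

4, 0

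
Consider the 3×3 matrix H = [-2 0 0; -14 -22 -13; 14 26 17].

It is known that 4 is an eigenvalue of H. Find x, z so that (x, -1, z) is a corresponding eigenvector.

0, 2

We need (H - 4I)v = 0.
H - 4I = [[-6, 0, 0], [-14, -26, -13], [14, 26, 13]].
Row 1: (-6)·x + (0)·-1 + (0)·z = 0
Row 2: (-14)·x + (-26)·-1 + (-13)·z = 0
Row 3: (14)·x + (26)·-1 + (13)·z = 0
Solving gives x = 0, z = 2.
Check: H·(0, -1, 2) = (0, -4, 8) = 4·(0, -1, 2).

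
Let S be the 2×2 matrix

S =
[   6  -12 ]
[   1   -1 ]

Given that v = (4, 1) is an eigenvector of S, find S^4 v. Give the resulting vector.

(324, 81)

First find the eigenvalue: Sv = (12, 3) = 3·(4, 1), so λ = 3.
Then S^4 v = λ^4·v = 3^4·(4, 1) = 81·(4, 1) = (324, 81).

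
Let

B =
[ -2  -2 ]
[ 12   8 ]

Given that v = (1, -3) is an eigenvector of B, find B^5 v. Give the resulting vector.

First find the eigenvalue: Bv = (4, -12) = 4·(1, -3), so λ = 4.
Then B^5 v = λ^5·v = 4^5·(1, -3) = 1024·(1, -3) = (1024, -3072).

(1024, -3072)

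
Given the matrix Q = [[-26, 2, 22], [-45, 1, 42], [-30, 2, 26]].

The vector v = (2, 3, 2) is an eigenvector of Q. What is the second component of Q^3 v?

First find the eigenvalue: Qv = (-2, -3, -2) = -1·(2, 3, 2), so λ = -1.
Then Q^3 v = λ^3·v = (-1)^3·(2, 3, 2) = -1·(2, 3, 2) = (-2, -3, -2).

-3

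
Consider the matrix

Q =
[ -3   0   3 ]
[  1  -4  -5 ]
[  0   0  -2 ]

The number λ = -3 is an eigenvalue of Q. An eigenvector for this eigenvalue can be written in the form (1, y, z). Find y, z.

1, 0

We need (Q + 3I)v = 0.
Q + 3I = [[0, 0, 3], [1, -1, -5], [0, 0, 1]].
Row 1: (0)·1 + (0)·y + (3)·z = 0
Row 2: (1)·1 + (-1)·y + (-5)·z = 0
Row 3: (0)·1 + (0)·y + (1)·z = 0
Solving gives y = 1, z = 0.
Check: Q·(1, 1, 0) = (-3, -3, 0) = -3·(1, 1, 0).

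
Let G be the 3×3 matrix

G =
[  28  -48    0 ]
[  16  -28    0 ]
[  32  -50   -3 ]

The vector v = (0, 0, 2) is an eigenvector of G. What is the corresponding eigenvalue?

-3

Compute Gv: G·(0, 0, 2) = (0, 0, -6).
Since Gv = λv, compare component 3: -6 = λ·2, so λ = -3.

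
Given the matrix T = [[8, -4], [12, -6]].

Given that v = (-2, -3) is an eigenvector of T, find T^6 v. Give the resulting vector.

(-128, -192)

First find the eigenvalue: Tv = (-4, -6) = 2·(-2, -3), so λ = 2.
Then T^6 v = λ^6·v = 2^6·(-2, -3) = 64·(-2, -3) = (-128, -192).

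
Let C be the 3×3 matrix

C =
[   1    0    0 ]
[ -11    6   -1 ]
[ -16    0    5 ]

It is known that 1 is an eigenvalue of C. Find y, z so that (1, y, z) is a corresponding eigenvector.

We need (C - 1I)v = 0.
C - 1I = [[0, 0, 0], [-11, 5, -1], [-16, 0, 4]].
Row 1: (0)·1 + (0)·y + (0)·z = 0
Row 2: (-11)·1 + (5)·y + (-1)·z = 0
Row 3: (-16)·1 + (0)·y + (4)·z = 0
Solving gives y = 3, z = 4.
Check: C·(1, 3, 4) = (1, 3, 4) = 1·(1, 3, 4).

3, 4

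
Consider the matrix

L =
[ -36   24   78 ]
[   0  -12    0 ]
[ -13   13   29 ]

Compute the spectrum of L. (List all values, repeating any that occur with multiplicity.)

Set up det(rI - L) = 0.
Expanding along the first row, p(r) = r^3 + 19r^2 + 54r - 360.
Rational-root test: r = 3 gives p(3) = 0.
Factor out (r - 3): p(r) = (r - 3)·(r^2 + 22r + 120).
The quadratic factors as (r + 12)·(r + 10).
Eigenvalues: -12, -10, 3.

-12, -10, 3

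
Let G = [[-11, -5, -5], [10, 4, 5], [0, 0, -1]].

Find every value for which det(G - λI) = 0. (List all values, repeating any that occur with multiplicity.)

-6, -1, -1

Set up det(lambda·I - G) = 0.
Cofactor expansion gives p(lambda) = lambda^3 + 8·lambda^2 + 13·lambda + 6.
Since p(-6) = 0, lambda = -6 is a root.
Dividing by (lambda + 6) leaves lambda^2 + 2·lambda + 1.
The quadratic factor is (lambda + 1)^2.
Eigenvalues: -6, -1, -1.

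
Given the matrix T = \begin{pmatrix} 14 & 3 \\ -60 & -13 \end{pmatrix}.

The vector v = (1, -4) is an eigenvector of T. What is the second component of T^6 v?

-256

First find the eigenvalue: Tv = (2, -8) = 2·(1, -4), so λ = 2.
Then T^6 v = λ^6·v = 2^6·(1, -4) = 64·(1, -4) = (64, -256).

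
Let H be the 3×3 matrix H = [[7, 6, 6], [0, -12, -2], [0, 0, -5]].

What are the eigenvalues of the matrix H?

H is upper triangular, so its eigenvalues are the diagonal entries.
Diagonal: 7, -12, -5.

-12, -5, 7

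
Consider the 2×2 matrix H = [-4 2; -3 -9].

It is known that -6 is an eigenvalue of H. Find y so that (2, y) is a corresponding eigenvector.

-2

We need (H + 6I)v = 0.
H + 6I = [[2, 2], [-3, -3]].
Row 1: (2)·2 + (2)·y = 0
Row 2: (-3)·2 + (-3)·y = 0
Solving gives y = -2.
Check: H·(2, -2) = (-12, 12) = -6·(2, -2).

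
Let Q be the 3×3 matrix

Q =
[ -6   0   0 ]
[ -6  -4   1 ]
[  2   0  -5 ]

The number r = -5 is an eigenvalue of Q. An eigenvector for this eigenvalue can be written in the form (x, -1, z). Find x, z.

We need (Q + 5I)v = 0.
Q + 5I = [[-1, 0, 0], [-6, 1, 1], [2, 0, 0]].
Row 1: (-1)·x + (0)·-1 + (0)·z = 0
Row 2: (-6)·x + (1)·-1 + (1)·z = 0
Row 3: (2)·x + (0)·-1 + (0)·z = 0
Solving gives x = 0, z = 1.
Check: Q·(0, -1, 1) = (0, 5, -5) = -5·(0, -1, 1).

0, 1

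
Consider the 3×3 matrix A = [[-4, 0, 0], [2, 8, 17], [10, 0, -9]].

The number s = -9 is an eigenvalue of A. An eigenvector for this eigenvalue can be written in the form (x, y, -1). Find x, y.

0, 1

We need (A + 9I)v = 0.
A + 9I = [[5, 0, 0], [2, 17, 17], [10, 0, 0]].
Row 1: (5)·x + (0)·y + (0)·-1 = 0
Row 2: (2)·x + (17)·y + (17)·-1 = 0
Row 3: (10)·x + (0)·y + (0)·-1 = 0
Solving gives x = 0, y = 1.
Check: A·(0, 1, -1) = (0, -9, 9) = -9·(0, 1, -1).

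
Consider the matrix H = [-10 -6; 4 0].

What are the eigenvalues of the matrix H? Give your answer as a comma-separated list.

-6, -4

det(H - sI) = (-10 - s)(0 - s) - (-6)·(4) = s^2 + 10s + 24.
This factors as (s + 6)·(s + 4) = 0.
Eigenvalues: -6, -4.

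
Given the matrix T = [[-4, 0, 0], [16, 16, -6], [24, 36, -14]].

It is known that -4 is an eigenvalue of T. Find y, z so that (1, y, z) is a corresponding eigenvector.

We need (T + 4I)v = 0.
T + 4I = [[0, 0, 0], [16, 20, -6], [24, 36, -10]].
Row 1: (0)·1 + (0)·y + (0)·z = 0
Row 2: (16)·1 + (20)·y + (-6)·z = 0
Row 3: (24)·1 + (36)·y + (-10)·z = 0
Solving gives y = 1, z = 6.
Check: T·(1, 1, 6) = (-4, -4, -24) = -4·(1, 1, 6).

1, 6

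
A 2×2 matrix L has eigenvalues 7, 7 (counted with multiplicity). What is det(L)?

det(L) is the product of the eigenvalues: (7) · (7) = 49.

49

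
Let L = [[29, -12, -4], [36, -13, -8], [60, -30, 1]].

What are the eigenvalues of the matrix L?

The characteristic polynomial is p(t) = det(tI - L).
Expanding the 3×3 determinant: p(t) = t^3 - 17t^2 + 71t - 55.
Rational-root test: t = 1 gives p(1) = 0.
Dividing by (t - 1) leaves t^2 - 16t + 55.
The quadratic factors as (t - 5)·(t - 11).
Eigenvalues: 1, 5, 11.

1, 5, 11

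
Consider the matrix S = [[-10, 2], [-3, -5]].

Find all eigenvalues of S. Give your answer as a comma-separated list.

-8, -7

det(S - sI) = (-10 - s)(-5 - s) - (2)·(-3) = s^2 + 15s + 56.
This factors as (s + 8)·(s + 7) = 0.
Eigenvalues: -8, -7.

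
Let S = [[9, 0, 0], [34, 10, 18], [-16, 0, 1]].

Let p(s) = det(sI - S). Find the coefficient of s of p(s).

p(s) = s^3 - 20s^2 + 109s - 90.
The coefficient of s is 109.

109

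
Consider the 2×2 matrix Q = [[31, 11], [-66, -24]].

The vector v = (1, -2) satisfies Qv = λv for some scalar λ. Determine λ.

Compute Qv: Q·(1, -2) = (9, -18).
Since Qv = λv, compare component 1: 9 = λ·1, so λ = 9.

9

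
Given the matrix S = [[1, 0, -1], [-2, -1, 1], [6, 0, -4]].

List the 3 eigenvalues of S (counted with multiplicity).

-2, -1, -1

Compute the characteristic polynomial p(λ) = det(λI - S).
Expanding along the first row, p(λ) = λ^3 + 4λ^2 + 5λ + 2.
Since p(-1) = 0, λ = -1 is a root.
Dividing by (λ + 1) leaves λ^2 + 3λ + 2.
The quadratic factors as (λ + 2)·(λ + 1).
Eigenvalues: -2, -1, -1.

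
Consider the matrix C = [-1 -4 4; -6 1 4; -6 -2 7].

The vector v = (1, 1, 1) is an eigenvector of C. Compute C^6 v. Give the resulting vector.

First find the eigenvalue: Cv = (-1, -1, -1) = -1·(1, 1, 1), so λ = -1.
Then C^6 v = λ^6·v = (-1)^6·(1, 1, 1) = 1·(1, 1, 1) = (1, 1, 1).

(1, 1, 1)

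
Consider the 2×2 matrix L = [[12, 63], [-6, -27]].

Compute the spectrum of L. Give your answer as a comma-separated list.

det(L - λI) = (12 - λ)(-27 - λ) - (63)·(-6) = λ^2 + 15λ + 54.
This factors as (λ + 9)·(λ + 6) = 0.
Eigenvalues: -9, -6.

-9, -6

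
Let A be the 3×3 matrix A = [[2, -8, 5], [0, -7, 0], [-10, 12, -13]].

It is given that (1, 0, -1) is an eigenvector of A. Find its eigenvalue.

Compute Av: A·(1, 0, -1) = (-3, 0, 3).
Since Av = λv, compare component 1: -3 = λ·1, so λ = -3.

-3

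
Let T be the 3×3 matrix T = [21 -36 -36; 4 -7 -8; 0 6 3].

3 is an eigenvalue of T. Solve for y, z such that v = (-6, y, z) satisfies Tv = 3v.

We need (T - 3I)v = 0.
T - 3I = [[18, -36, -36], [4, -10, -8], [0, 6, 0]].
Row 1: (18)·-6 + (-36)·y + (-36)·z = 0
Row 2: (4)·-6 + (-10)·y + (-8)·z = 0
Row 3: (0)·-6 + (6)·y + (0)·z = 0
Solving gives y = 0, z = -3.
Check: T·(-6, 0, -3) = (-18, 0, -9) = 3·(-6, 0, -3).

0, -3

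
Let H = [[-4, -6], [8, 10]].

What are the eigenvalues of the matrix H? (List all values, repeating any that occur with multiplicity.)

2, 4

det(H - rI) = (-4 - r)(10 - r) - (-6)·(8) = r^2 - 6r + 8.
This factors as (r - 2)·(r - 4) = 0.
Eigenvalues: 2, 4.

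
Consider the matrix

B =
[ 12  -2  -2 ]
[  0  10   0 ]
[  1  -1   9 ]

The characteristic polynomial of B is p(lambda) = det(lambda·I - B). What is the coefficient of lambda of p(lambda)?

320

p(lambda) = lambda^3 - 31·lambda^2 + 320·lambda - 1100.
The coefficient of lambda is 320.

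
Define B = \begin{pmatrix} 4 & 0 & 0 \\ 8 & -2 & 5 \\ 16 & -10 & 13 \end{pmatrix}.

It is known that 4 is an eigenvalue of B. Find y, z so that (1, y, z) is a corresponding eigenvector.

We need (B - 4I)v = 0.
B - 4I = [[0, 0, 0], [8, -6, 5], [16, -10, 9]].
Row 1: (0)·1 + (0)·y + (0)·z = 0
Row 2: (8)·1 + (-6)·y + (5)·z = 0
Row 3: (16)·1 + (-10)·y + (9)·z = 0
Solving gives y = -2, z = -4.
Check: B·(1, -2, -4) = (4, -8, -16) = 4·(1, -2, -4).

-2, -4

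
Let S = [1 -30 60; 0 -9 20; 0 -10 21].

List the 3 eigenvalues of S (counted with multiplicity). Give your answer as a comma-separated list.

The characteristic polynomial is p(lambda) = det(lambda·I - S).
Expanding along the first row, p(lambda) = lambda^3 - 13·lambda^2 + 23·lambda - 11.
Since p(1) = 0, lambda = 1 is a root.
Factor out (lambda - 1): p(lambda) = (lambda - 1)·(lambda^2 - 12·lambda + 11).
The quadratic factors as (lambda - 1)·(lambda - 11).
Eigenvalues: 1, 1, 11.

1, 1, 11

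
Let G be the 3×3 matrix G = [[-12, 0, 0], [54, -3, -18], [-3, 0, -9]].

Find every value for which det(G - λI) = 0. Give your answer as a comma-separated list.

Compute the characteristic polynomial p(s) = det(sI - G).
Expanding the 3×3 determinant: p(s) = s^3 + 24s^2 + 171s + 324.
Since p(-3) = 0, s = -3 is a root.
Dividing by (s + 3) leaves s^2 + 21s + 108.
The quadratic factors as (s + 12)·(s + 9).
Eigenvalues: -12, -9, -3.

-12, -9, -3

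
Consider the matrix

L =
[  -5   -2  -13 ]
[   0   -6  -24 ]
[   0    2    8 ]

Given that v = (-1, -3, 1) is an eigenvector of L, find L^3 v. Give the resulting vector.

(-8, -24, 8)

First find the eigenvalue: Lv = (-2, -6, 2) = 2·(-1, -3, 1), so λ = 2.
Then L^3 v = λ^3·v = 2^3·(-1, -3, 1) = 8·(-1, -3, 1) = (-8, -24, 8).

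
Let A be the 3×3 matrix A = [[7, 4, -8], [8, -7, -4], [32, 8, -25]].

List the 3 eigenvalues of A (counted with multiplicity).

Set up det(λI - A) = 0.
Expanding along the first row, p(λ) = λ^3 + 25λ^2 + 207λ + 567.
Try λ = -7: p(-7) = 0, so -7 is a root.
Factor out (λ + 7): p(λ) = (λ + 7)·(λ^2 + 18λ + 81).
The quadratic factor is (λ + 9)^2.
Eigenvalues: -9, -9, -7.

-9, -9, -7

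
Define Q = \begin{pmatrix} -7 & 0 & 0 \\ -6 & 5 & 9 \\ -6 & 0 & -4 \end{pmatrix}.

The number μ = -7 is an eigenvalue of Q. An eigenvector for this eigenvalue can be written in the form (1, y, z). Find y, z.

We need (Q + 7I)v = 0.
Q + 7I = [[0, 0, 0], [-6, 12, 9], [-6, 0, 3]].
Row 1: (0)·1 + (0)·y + (0)·z = 0
Row 2: (-6)·1 + (12)·y + (9)·z = 0
Row 3: (-6)·1 + (0)·y + (3)·z = 0
Solving gives y = -1, z = 2.
Check: Q·(1, -1, 2) = (-7, 7, -14) = -7·(1, -1, 2).

-1, 2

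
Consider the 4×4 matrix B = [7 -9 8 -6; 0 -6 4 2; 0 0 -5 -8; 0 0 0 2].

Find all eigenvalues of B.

-6, -5, 2, 7

B is upper triangular, so its eigenvalues are the diagonal entries.
Diagonal: 7, -6, -5, 2.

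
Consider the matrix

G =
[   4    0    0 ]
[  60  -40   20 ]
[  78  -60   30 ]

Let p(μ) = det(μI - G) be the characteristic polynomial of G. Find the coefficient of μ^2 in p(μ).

The coefficient of μ^2 of det(μI - G) is −trace(G).
trace(G) = (4) + (-40) + (30) = -6, so the coefficient is 6.

6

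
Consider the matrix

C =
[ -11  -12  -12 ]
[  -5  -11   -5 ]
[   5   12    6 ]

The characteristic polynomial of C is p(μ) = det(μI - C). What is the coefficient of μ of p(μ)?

49

p(μ) = μ^3 + 16μ^2 + 49μ - 66.
The coefficient of μ is 49.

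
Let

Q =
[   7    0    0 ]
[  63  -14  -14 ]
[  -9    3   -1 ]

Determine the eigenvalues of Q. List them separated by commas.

The characteristic polynomial is p(t) = det(tI - Q).
Expanding along the first row, p(t) = t^3 + 8t^2 - 49t - 392.
Try t = -7: p(-7) = 0, so -7 is a root.
Dividing by (t + 7) leaves t^2 + t - 56.
The quadratic factors as (t + 8)·(t - 7).
Eigenvalues: -8, -7, 7.

-8, -7, 7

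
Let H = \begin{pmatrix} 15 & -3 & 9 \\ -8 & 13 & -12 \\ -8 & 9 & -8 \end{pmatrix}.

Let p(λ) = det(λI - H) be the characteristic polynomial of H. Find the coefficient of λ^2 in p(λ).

The coefficient of λ^2 of det(λI - H) is −trace(H).
trace(H) = (15) + (13) + (-8) = 20, so the coefficient is -20.

-20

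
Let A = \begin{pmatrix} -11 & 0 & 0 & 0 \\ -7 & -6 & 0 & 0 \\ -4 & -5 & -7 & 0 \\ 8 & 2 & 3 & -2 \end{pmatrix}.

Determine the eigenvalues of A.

-11, -7, -6, -2

A is lower triangular, so its eigenvalues are the diagonal entries.
Diagonal: -11, -6, -7, -2.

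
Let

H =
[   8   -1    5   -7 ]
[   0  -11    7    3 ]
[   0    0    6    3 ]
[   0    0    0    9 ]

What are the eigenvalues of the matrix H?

H is upper triangular, so its eigenvalues are the diagonal entries.
Diagonal: 8, -11, 6, 9.

-11, 6, 8, 9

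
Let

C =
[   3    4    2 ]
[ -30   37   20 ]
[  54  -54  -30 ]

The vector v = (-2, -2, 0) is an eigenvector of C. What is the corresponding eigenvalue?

7

Compute Cv: C·(-2, -2, 0) = (-14, -14, 0).
Since Cv = λv, compare component 1: -14 = λ·-2, so λ = 7.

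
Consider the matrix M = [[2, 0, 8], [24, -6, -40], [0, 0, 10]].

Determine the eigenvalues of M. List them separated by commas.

Compute the characteristic polynomial p(r) = det(rI - M).
Cofactor expansion gives p(r) = r^3 - 6r^2 - 52r + 120.
Rational-root test: r = 2 gives p(2) = 0.
Factor out (r - 2): p(r) = (r - 2)·(r^2 - 4r - 60).
The quadratic factors as (r + 6)·(r - 10).
Eigenvalues: -6, 2, 10.

-6, 2, 10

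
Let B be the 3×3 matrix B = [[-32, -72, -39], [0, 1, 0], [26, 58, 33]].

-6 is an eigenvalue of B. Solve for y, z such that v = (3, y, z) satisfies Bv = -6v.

We need (B + 6I)v = 0.
B + 6I = [[-26, -72, -39], [0, 7, 0], [26, 58, 39]].
Row 1: (-26)·3 + (-72)·y + (-39)·z = 0
Row 2: (0)·3 + (7)·y + (0)·z = 0
Row 3: (26)·3 + (58)·y + (39)·z = 0
Solving gives y = 0, z = -2.
Check: B·(3, 0, -2) = (-18, 0, 12) = -6·(3, 0, -2).

0, -2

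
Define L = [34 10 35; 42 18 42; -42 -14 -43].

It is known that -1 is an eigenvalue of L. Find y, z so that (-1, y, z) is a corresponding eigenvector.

We need (L + 1I)v = 0.
L + 1I = [[35, 10, 35], [42, 19, 42], [-42, -14, -42]].
Row 1: (35)·-1 + (10)·y + (35)·z = 0
Row 2: (42)·-1 + (19)·y + (42)·z = 0
Row 3: (-42)·-1 + (-14)·y + (-42)·z = 0
Solving gives y = 0, z = 1.
Check: L·(-1, 0, 1) = (1, 0, -1) = -1·(-1, 0, 1).

0, 1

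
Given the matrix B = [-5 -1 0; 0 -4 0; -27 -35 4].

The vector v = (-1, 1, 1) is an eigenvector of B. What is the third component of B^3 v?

First find the eigenvalue: Bv = (4, -4, -4) = -4·(-1, 1, 1), so λ = -4.
Then B^3 v = λ^3·v = (-4)^3·(-1, 1, 1) = -64·(-1, 1, 1) = (64, -64, -64).

-64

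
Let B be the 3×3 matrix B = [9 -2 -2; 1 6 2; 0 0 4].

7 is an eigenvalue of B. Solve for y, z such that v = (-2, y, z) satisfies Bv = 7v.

-2, 0

We need (B - 7I)v = 0.
B - 7I = [[2, -2, -2], [1, -1, 2], [0, 0, -3]].
Row 1: (2)·-2 + (-2)·y + (-2)·z = 0
Row 2: (1)·-2 + (-1)·y + (2)·z = 0
Row 3: (0)·-2 + (0)·y + (-3)·z = 0
Solving gives y = -2, z = 0.
Check: B·(-2, -2, 0) = (-14, -14, 0) = 7·(-2, -2, 0).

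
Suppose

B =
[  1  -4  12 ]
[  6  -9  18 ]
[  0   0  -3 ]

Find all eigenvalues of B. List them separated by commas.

-5, -3, -3

Set up det(lambda·I - B) = 0.
Expanding the 3×3 determinant: p(lambda) = lambda^3 + 11·lambda^2 + 39·lambda + 45.
Since p(-3) = 0, lambda = -3 is a root.
Dividing by (lambda + 3) leaves lambda^2 + 8·lambda + 15.
The quadratic factors as (lambda + 5)·(lambda + 3).
Eigenvalues: -5, -3, -3.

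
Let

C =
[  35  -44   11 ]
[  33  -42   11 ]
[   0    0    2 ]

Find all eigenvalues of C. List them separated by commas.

Compute the characteristic polynomial p(lambda) = det(lambda·I - C).
Expanding along the first row, p(lambda) = lambda^3 + 5·lambda^2 - 32·lambda + 36.
Rational-root test: lambda = -9 gives p(-9) = 0.
Dividing by (lambda + 9) leaves lambda^2 - 4·lambda + 4.
The quadratic factor is (lambda - 2)^2.
Eigenvalues: -9, 2, 2.

-9, 2, 2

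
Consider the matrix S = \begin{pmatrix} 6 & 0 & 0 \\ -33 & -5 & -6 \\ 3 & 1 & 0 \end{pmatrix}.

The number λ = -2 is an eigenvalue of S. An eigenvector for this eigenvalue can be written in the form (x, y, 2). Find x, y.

0, -4

We need (S + 2I)v = 0.
S + 2I = [[8, 0, 0], [-33, -3, -6], [3, 1, 2]].
Row 1: (8)·x + (0)·y + (0)·2 = 0
Row 2: (-33)·x + (-3)·y + (-6)·2 = 0
Row 3: (3)·x + (1)·y + (2)·2 = 0
Solving gives x = 0, y = -4.
Check: S·(0, -4, 2) = (0, 8, -4) = -2·(0, -4, 2).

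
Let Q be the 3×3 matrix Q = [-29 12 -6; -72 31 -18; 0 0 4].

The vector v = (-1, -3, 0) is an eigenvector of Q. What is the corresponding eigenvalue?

7

Compute Qv: Q·(-1, -3, 0) = (-7, -21, 0).
Since Qv = λv, compare component 1: -7 = λ·-1, so λ = 7.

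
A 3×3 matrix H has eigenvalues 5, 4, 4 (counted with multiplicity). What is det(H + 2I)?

252

If H has eigenvalues 5, 4, 4, then H + 2I has eigenvalues 7, 6, 6.
det(H + 2I) = (7) · (6) · (6) = 252.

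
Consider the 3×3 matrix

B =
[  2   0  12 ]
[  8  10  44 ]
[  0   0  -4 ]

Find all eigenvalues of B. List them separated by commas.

The characteristic polynomial is p(lambda) = det(lambda·I - B).
Expanding along the first row, p(lambda) = lambda^3 - 8·lambda^2 - 28·lambda + 80.
Rational-root test: lambda = 10 gives p(10) = 0.
Factor out (lambda - 10): p(lambda) = (lambda - 10)·(lambda^2 + 2·lambda - 8).
The quadratic factors as (lambda + 4)·(lambda - 2).
Eigenvalues: -4, 2, 10.

-4, 2, 10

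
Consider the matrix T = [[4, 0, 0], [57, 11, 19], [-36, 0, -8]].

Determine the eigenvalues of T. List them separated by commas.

-8, 4, 11

Compute the characteristic polynomial p(λ) = det(λI - T).
Expanding along the first row, p(λ) = λ^3 - 7λ^2 - 76λ + 352.
Try λ = 4: p(4) = 0, so 4 is a root.
Factor out (λ - 4): p(λ) = (λ - 4)·(λ^2 - 3λ - 88).
The quadratic factors as (λ + 8)·(λ - 11).
Eigenvalues: -8, 4, 11.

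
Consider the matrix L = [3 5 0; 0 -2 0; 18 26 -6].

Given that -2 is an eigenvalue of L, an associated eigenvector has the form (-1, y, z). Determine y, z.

We need (L + 2I)v = 0.
L + 2I = [[5, 5, 0], [0, 0, 0], [18, 26, -4]].
Row 1: (5)·-1 + (5)·y + (0)·z = 0
Row 2: (0)·-1 + (0)·y + (0)·z = 0
Row 3: (18)·-1 + (26)·y + (-4)·z = 0
Solving gives y = 1, z = 2.
Check: L·(-1, 1, 2) = (2, -2, -4) = -2·(-1, 1, 2).

1, 2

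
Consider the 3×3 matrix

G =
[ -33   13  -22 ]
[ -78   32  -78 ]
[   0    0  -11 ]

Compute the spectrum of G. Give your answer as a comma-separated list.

-11, -7, 6

The characteristic polynomial is p(s) = det(sI - G).
Expanding the 3×3 determinant: p(s) = s^3 + 12s^2 - 31s - 462.
Rational-root test: s = 6 gives p(6) = 0.
Factor out (s - 6): p(s) = (s - 6)·(s^2 + 18s + 77).
The quadratic factors as (s + 11)·(s + 7).
Eigenvalues: -11, -7, 6.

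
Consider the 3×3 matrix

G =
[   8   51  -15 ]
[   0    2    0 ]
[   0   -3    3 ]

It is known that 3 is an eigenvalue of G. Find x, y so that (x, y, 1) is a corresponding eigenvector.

3, 0

We need (G - 3I)v = 0.
G - 3I = [[5, 51, -15], [0, -1, 0], [0, -3, 0]].
Row 1: (5)·x + (51)·y + (-15)·1 = 0
Row 2: (0)·x + (-1)·y + (0)·1 = 0
Row 3: (0)·x + (-3)·y + (0)·1 = 0
Solving gives x = 3, y = 0.
Check: G·(3, 0, 1) = (9, 0, 3) = 3·(3, 0, 1).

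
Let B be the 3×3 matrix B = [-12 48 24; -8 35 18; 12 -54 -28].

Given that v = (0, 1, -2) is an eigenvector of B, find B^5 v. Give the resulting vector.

First find the eigenvalue: Bv = (0, -1, 2) = -1·(0, 1, -2), so λ = -1.
Then B^5 v = λ^5·v = (-1)^5·(0, 1, -2) = -1·(0, 1, -2) = (0, -1, 2).

(0, -1, 2)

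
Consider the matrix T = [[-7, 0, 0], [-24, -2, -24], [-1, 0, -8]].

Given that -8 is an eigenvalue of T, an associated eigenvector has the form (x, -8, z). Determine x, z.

We need (T + 8I)v = 0.
T + 8I = [[1, 0, 0], [-24, 6, -24], [-1, 0, 0]].
Row 1: (1)·x + (0)·-8 + (0)·z = 0
Row 2: (-24)·x + (6)·-8 + (-24)·z = 0
Row 3: (-1)·x + (0)·-8 + (0)·z = 0
Solving gives x = 0, z = -2.
Check: T·(0, -8, -2) = (0, 64, 16) = -8·(0, -8, -2).

0, -2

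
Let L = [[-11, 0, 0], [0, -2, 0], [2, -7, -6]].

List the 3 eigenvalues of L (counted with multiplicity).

L is lower triangular, so its eigenvalues are the diagonal entries.
Diagonal: -11, -2, -6.

-11, -6, -2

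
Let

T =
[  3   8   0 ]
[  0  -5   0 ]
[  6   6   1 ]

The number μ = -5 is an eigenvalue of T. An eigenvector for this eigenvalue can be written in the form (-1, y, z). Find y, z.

1, 0

We need (T + 5I)v = 0.
T + 5I = [[8, 8, 0], [0, 0, 0], [6, 6, 6]].
Row 1: (8)·-1 + (8)·y + (0)·z = 0
Row 2: (0)·-1 + (0)·y + (0)·z = 0
Row 3: (6)·-1 + (6)·y + (6)·z = 0
Solving gives y = 1, z = 0.
Check: T·(-1, 1, 0) = (5, -5, 0) = -5·(-1, 1, 0).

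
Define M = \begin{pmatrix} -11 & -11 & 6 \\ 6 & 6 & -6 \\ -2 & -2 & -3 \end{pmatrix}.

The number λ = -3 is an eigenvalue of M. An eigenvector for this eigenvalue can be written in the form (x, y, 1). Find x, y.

We need (M + 3I)v = 0.
M + 3I = [[-8, -11, 6], [6, 9, -6], [-2, -2, 0]].
Row 1: (-8)·x + (-11)·y + (6)·1 = 0
Row 2: (6)·x + (9)·y + (-6)·1 = 0
Row 3: (-2)·x + (-2)·y + (0)·1 = 0
Solving gives x = -2, y = 2.
Check: M·(-2, 2, 1) = (6, -6, -3) = -3·(-2, 2, 1).

-2, 2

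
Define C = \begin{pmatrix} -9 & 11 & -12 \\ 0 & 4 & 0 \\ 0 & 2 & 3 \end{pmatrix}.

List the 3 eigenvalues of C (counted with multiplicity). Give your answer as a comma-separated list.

Set up det(lambda·I - C) = 0.
Expanding along the first row, p(lambda) = lambda^3 + 2·lambda^2 - 51·lambda + 108.
Try lambda = 3: p(3) = 0, so 3 is a root.
Factor out (lambda - 3): p(lambda) = (lambda - 3)·(lambda^2 + 5·lambda - 36).
The quadratic factors as (lambda + 9)·(lambda - 4).
Eigenvalues: -9, 3, 4.

-9, 3, 4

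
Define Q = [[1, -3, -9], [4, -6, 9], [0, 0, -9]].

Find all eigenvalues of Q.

Set up det(μI - Q) = 0.
Cofactor expansion gives p(μ) = μ^3 + 14μ^2 + 51μ + 54.
Rational-root test: μ = -2 gives p(-2) = 0.
Factor out (μ + 2): p(μ) = (μ + 2)·(μ^2 + 12μ + 27).
The quadratic factors as (μ + 9)·(μ + 3).
Eigenvalues: -9, -3, -2.

-9, -3, -2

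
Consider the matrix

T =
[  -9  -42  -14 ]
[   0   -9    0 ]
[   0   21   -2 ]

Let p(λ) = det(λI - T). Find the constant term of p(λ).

p(λ) = λ^3 + 20λ^2 + 117λ + 162.
The constant term is 162.

162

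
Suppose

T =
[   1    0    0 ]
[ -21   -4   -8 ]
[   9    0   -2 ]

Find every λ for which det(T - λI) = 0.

Compute the characteristic polynomial p(λ) = det(λI - T).
Expanding the 3×3 determinant: p(λ) = λ^3 + 5λ^2 + 2λ - 8.
Rational-root test: λ = -2 gives p(-2) = 0.
Dividing by (λ + 2) leaves λ^2 + 3λ - 4.
The quadratic factors as (λ + 4)·(λ - 1).
Eigenvalues: -4, -2, 1.

-4, -2, 1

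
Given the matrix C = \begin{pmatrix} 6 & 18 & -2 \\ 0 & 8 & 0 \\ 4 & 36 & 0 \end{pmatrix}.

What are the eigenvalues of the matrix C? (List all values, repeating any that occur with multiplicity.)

Compute the characteristic polynomial p(λ) = det(λI - C).
Cofactor expansion gives p(λ) = λ^3 - 14λ^2 + 56λ - 64.
Try λ = 8: p(8) = 0, so 8 is a root.
Dividing by (λ - 8) leaves λ^2 - 6λ + 8.
The quadratic factors as (λ - 2)·(λ - 4).
Eigenvalues: 2, 4, 8.

2, 4, 8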